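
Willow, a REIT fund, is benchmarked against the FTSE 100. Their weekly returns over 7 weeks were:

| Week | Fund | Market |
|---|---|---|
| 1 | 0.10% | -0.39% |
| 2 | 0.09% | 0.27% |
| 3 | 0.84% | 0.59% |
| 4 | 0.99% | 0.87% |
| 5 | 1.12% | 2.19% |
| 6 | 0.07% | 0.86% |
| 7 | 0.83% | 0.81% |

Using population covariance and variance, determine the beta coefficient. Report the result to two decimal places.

r̄p = 0.5771%,  r̄m = 0.7429%
Cov = Σ(rp − r̄p)(rm − r̄m) / 7 = 0.2181
Var(rm) = Σ(rm − r̄m)² / 7 = 0.5227
β = Cov / Var = 0.2181 / 0.5227 = 0.4173

0.42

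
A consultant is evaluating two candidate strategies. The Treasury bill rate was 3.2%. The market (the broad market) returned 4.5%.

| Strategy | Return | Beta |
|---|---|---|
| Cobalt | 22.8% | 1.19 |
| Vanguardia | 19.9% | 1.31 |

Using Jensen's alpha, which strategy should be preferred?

Cobalt: α = 22.8% − [3.2% + 1.19 × (4.5% − 3.2%)] = 18.053
Vanguardia: α = 19.9% − [3.2% + 1.31 × (4.5% − 3.2%)] = 14.997
Highest: Cobalt (18.053).

Cobalt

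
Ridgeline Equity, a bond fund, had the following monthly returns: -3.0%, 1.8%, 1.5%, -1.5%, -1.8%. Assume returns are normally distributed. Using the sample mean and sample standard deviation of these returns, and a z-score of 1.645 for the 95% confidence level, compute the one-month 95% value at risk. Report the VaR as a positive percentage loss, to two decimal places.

4.11

r̄ = (-3 + 1.8 + 1.5 − 1.5 − 1.8) / 5 = -3.00 / 5 = -0.6000%
Σ(r − r̄)² = 18.1800; sample σ = √(18.1800/4) = 2.1319%
VaR = −(r̄ − z·σ) = −(-0.6000 − 1.645 × 2.1319) = −(-4.1070) = 4.1070%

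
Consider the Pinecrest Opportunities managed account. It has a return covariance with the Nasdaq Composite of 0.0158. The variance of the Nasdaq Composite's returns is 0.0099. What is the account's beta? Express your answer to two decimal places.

1.60

β = Cov(Rp, Rm) / Var(Rm) = 0.0158 / 0.0099 = 1.5960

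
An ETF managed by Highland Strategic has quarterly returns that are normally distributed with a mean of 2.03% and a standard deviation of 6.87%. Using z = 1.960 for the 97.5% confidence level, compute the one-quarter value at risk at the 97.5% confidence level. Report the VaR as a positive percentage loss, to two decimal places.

VaR (as % loss) = −(μ − z·σ) = −(2.03% − 1.960 × 6.87%) = −(-11.4352%) = 11.4352%

11.44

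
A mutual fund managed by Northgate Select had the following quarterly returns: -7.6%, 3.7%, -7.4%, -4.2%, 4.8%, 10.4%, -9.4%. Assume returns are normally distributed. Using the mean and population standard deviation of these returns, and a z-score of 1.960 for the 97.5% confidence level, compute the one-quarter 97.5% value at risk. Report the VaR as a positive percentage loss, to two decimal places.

15.24

r̄ = (-7.6 + 3.7 − 7.4 − 4.2 + 4.8 + 10.4 − 9.4) / 7 = -1.3857%
Σ(r − r̄)² = (-7.6 − (-1.3857))² + (3.7 − (-1.3857))² + (-7.4 − (-1.3857))² + … = 349.9686
σ = √[349.9686 / 7] = 7.0708%
VaR = −(r̄ − z·σ) = −(-1.3857 − 1.960 × 7.0708) = −(-15.2445) = 15.2445%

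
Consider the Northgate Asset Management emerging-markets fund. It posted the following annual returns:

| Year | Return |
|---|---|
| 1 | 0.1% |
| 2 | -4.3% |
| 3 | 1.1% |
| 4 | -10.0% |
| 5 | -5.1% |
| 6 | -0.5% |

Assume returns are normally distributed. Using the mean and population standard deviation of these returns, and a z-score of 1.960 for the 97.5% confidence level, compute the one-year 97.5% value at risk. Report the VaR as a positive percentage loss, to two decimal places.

Mean return μ = -18.70 / 6 = -3.1167%
Σ(r − μ)² = (0.1 − (-3.1167))² + (-4.3 − (-3.1167))² + (1.1 − (-3.1167))² + … = 87.6883
σ = √[87.6883 / 6] = 3.8229%
VaR = −(μ − z·σ) = −(-3.1167 − 1.960 × 3.8229) = −(-10.6096) = 10.6096%

10.61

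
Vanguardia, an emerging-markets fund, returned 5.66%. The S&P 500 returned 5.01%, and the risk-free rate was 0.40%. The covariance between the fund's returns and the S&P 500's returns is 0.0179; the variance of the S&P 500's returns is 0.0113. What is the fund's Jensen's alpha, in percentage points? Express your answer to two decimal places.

β = Cov / Var = 0.0179 / 0.0113 = 1.5841
E[R] = Rf + β(Rm − Rf) = 0.40% + 1.5841 × (5.01% − 0.40%) = 7.7027%
α = Rp − E[R] = 5.66% − 7.7027% = -2.0427

-2.04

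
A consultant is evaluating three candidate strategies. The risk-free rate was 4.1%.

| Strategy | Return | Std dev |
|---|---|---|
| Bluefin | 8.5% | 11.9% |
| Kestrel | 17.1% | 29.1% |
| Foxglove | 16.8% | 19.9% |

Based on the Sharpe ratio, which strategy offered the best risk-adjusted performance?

Bluefin: Sharpe ratio = (8.5% − 4.1%) / 11.9% = 0.370
Kestrel: Sharpe ratio = (17.1% − 4.1%) / 29.1% = 0.447
Foxglove: Sharpe ratio = (16.8% − 4.1%) / 19.9% = 0.638
Highest: Foxglove (0.638).

Foxglove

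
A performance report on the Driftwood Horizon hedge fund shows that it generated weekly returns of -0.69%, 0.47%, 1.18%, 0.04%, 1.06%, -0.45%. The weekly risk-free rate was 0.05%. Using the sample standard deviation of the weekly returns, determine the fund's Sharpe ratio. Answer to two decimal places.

r̄ = (-0.69 + 0.47 + 1.18 + 0.04 + 1.06 − 0.45) / 6 = 1.610 / 6 = 0.2683%
Sample σ = √[Σ(r − r̄)² / 5] = √[2.9851 / 5] = √0.5970 = 0.7727%
Sharpe = (r̄ − rf) / σ = (0.2683 − 0.05) / 0.7727 = 0.2183 / 0.7727 = 0.2825

0.28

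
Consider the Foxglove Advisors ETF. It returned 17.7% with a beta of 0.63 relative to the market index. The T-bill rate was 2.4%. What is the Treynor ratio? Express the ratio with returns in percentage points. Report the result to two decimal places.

24.29

Treynor = (Rp − Rf) / β = (17.7% − 2.4%) / 0.63 = 15.30 / 0.63 = 24.2857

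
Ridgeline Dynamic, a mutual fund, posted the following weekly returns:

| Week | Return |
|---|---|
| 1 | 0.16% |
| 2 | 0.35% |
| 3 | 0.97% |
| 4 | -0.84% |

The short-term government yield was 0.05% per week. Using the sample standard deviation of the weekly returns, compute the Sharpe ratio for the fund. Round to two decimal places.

0.15

Mean return μ = 0.640 / 4 = 0.1600%
Σ(r − μ)² = 1.6922; sample σ = √(1.6922/3) = 0.7510%
Sharpe = (μ − rf) / σ = (0.1600 − 0.05) / 0.7510 = 0.1100 / 0.7510 = 0.1465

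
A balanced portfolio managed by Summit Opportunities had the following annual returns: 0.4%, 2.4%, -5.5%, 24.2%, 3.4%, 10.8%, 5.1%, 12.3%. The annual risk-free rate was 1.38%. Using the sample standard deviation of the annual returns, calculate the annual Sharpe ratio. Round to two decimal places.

0.58

μ = (0.4 + 2.4 − 5.5 + 24.2 + 3.4 + 10.8 + 5.1 + 12.3) / 8 = 6.6375%
Σ(r − μ)² = (0.4 − 6.6375)² + (2.4 − 6.6375)² + (-5.5 − 6.6375)² + … = 574.8588
sample σ = √(574.8588 / 7) = √82.1227 = 9.0622%
Sharpe = (μ − rf) / σ = (6.6375 − 1.38) / 9.0622 = 5.2575 / 9.0622 = 0.5802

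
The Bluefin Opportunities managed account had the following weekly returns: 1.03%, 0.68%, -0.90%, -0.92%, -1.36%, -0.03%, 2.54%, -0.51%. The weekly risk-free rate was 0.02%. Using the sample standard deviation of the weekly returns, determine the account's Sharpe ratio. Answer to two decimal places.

μ = (1.03 + 0.68 − 0.9 − 0.92 − 1.36 − 0.03 + 2.54 − 0.51) / 8 = 0.530 / 8 = 0.0663%
Sample σ = √[Σ(r − μ)² / 7] = √[11.7068 / 7] = √1.6724 = 1.2932%
Sharpe = (μ − rf) / σ = (0.0663 − 0.02) / 1.2932 = 0.0463 / 1.2932 = 0.0358

0.04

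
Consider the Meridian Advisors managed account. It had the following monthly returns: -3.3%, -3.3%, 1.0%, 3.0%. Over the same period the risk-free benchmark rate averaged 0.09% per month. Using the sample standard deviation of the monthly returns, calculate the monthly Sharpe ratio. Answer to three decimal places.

-0.234

Mean return μ = -2.60 / 4 = -0.6500%
Σ(r − μ)² = (-3.3 − (-0.6500))² + (-3.3 − (-0.6500))² + … = 30.0900
sample σ = √(30.0900 / 3) = √10.0300 = 3.1670%
Sharpe = (μ − rf) / σ = (-0.6500 − 0.09) / 3.1670 = -0.7400 / 3.1670 = -0.2337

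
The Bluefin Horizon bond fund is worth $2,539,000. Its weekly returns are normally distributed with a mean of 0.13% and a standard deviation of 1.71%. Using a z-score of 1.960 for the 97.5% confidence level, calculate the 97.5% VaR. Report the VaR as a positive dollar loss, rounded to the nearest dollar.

$81,796

Return at the 97.5% tail: μ − z·σ = 0.13% − 1.960 × 1.71% = 0.13 − 3.3516 = -3.2216%
VaR = −(-3.2216%) × $2,539,000 = 3.2216% × $2,539,000 = $81,796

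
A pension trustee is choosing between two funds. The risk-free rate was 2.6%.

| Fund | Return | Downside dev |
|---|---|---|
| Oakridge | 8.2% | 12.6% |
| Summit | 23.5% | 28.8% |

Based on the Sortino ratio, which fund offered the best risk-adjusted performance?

Summit

Oakridge: Sortino ratio = (8.2% − 2.6%) / 12.6% = 0.444
Summit: Sortino ratio = (23.5% − 2.6%) / 28.8% = 0.726
Highest: Summit (0.726).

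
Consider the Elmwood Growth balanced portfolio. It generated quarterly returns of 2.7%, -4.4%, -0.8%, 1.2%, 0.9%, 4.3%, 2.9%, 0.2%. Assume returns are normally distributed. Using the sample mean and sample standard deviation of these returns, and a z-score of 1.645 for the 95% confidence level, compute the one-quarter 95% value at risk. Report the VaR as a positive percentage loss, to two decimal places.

r̄ = (2.7 − 4.4 − 0.8 + 1.2 + 0.9 + 4.3 + 2.9 + 0.2) / 8 = 7.00 / 8 = 0.8750%
Σ(r − r̄)² = (2.7 − 0.8750)² + (-4.4 − 0.8750)² + … = 50.3550
σ = √[50.3550 / 7] = 2.6821%
VaR = −(r̄ − z·σ) = −(0.8750 − 1.645 × 2.6821) = −(-3.5371) = 3.5371%

3.54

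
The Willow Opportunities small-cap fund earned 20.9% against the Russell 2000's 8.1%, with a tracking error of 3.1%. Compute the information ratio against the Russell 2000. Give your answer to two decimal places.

IR = (Rp − Rb) / TE = (20.9% − 8.1%) / 3.1% = 12.80% / 3.1% = 4.1290

4.13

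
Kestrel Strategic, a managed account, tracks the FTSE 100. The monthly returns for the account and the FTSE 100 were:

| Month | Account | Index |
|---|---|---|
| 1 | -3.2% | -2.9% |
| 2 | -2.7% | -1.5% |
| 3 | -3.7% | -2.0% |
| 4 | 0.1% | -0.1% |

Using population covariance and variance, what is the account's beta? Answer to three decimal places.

r̄p = -2.3750%,  r̄m = -1.6250%
Cov = Σ(rp − r̄p)(rm − r̄m) / 4 = 1.3206
Var(rm) = Σ(rm − r̄m)² / 4 = 1.0269
β = Cov / Var = 1.3206 / 1.0269 = 1.2860

1.286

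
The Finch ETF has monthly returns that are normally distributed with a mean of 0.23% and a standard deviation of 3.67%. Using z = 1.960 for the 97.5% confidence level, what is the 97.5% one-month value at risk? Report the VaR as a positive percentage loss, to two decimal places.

6.96

VaR (as % loss) = −(μ − z·σ) = −(0.23% − 1.960 × 3.67%) = −(-6.9632%) = 6.9632%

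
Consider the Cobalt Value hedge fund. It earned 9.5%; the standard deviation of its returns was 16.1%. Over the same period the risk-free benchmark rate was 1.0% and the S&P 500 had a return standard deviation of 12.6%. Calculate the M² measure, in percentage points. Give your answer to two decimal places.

Sharpe = (Rp − Rf) / σp = (9.5% − 1.0%) / 16.1% = 0.5280
M² = Rf + Sharpe × σm = 1.0% + 0.5280 × 12.6% = 7.6528%

7.65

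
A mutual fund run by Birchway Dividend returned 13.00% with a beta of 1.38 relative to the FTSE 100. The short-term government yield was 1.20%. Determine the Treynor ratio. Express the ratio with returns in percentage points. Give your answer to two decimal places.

Treynor = (Rp − Rf) / β = (13.00% − 1.20%) / 1.38 = 11.80 / 1.38 = 8.5507

8.55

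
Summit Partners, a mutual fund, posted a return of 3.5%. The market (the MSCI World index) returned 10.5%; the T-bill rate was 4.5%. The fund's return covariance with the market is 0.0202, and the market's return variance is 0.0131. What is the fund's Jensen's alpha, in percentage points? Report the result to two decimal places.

-10.25

β = Cov / Var = 0.0202 / 0.0131 = 1.5420
E[R] = Rf + β(Rm − Rf) = 4.5% + 1.5420 × (10.5% − 4.5%) = 13.7520%
α = Rp − E[R] = 3.5% − 13.7520% = -10.2520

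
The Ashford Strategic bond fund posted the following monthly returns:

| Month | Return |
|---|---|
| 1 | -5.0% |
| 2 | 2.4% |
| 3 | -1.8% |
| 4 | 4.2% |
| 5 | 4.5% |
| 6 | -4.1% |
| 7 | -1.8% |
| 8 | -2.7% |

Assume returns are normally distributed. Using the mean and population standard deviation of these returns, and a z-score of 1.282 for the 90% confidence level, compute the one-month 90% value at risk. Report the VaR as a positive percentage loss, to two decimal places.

Mean return r̄ = -4.30 / 8 = -0.5375%
Σ(r − r̄)² = (-5 − (-0.5375))² + (2.4 − (-0.5375))² + … = 96.9188
σ = √[96.9188 / 8] = 3.4806%
VaR = −(r̄ − z·σ) = −(-0.5375 − 1.282 × 3.4806) = −(-4.9996) = 4.9996%

5.00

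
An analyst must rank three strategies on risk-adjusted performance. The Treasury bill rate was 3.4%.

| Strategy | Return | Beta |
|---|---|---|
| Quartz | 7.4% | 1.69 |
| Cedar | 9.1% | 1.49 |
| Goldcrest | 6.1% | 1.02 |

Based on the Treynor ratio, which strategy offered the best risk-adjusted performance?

Quartz: Treynor = (7.4% − 3.4%) / 1.69 = 2.367
Cedar: Treynor = (9.1% − 3.4%) / 1.49 = 3.826
Goldcrest: Treynor = (6.1% − 3.4%) / 1.02 = 2.647
Highest: Cedar (3.826).

Cedar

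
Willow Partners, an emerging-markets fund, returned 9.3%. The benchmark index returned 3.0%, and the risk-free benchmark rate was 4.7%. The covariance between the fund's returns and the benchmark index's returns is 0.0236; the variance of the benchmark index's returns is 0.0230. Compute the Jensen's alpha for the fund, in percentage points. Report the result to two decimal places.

β = Cov / Var = 0.0236 / 0.0230 = 1.0261
E[R] = Rf + β(Rm − Rf) = 4.7% + 1.0261 × (3.0% − 4.7%) = 2.9556%
α = Rp − E[R] = 9.3% − 2.9556% = 6.3444

6.34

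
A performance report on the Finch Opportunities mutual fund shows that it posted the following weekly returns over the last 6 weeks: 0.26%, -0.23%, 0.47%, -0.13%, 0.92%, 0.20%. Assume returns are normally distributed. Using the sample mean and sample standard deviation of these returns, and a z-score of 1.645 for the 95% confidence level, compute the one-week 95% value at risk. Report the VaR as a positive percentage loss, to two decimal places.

0.44

μ = (0.26 − 0.23 + 0.47 − 0.13 + 0.92 + 0.2) / 6 = 0.2483%
Σ(r − μ)² = (0.26 − 0.2483)² + (-0.23 − 0.2483)² + … = 0.8747
σ = √[0.8747 / 5] = 0.4183%
VaR = −(μ − z·σ) = −(0.2483 − 1.645 × 0.4183) = −(-0.4398) = 0.4398%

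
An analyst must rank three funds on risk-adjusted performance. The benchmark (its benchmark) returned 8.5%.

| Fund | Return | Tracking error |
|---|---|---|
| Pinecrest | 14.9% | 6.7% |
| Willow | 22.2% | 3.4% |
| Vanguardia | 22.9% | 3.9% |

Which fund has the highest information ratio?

Willow

Pinecrest: IR = (14.9% − 8.5%) / 6.7% = 0.955
Willow: IR = (22.2% − 8.5%) / 3.4% = 4.029
Vanguardia: IR = (22.9% − 8.5%) / 3.9% = 3.692
Highest: Willow (4.029).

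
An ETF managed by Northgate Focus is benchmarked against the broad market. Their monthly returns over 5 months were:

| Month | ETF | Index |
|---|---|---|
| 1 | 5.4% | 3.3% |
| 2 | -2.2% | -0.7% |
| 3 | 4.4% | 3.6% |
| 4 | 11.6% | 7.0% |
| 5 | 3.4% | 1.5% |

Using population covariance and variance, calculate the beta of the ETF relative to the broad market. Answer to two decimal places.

r̄p = 4.5200%,  r̄m = 2.9400%
Cov = Σ(rp − r̄p)(rm − r̄m) / 5 = 11.0112
Var(rm) = Σ(rm − r̄m)² / 5 = 6.4744
β = Cov / Var = 11.0112 / 6.4744 = 1.7007

1.70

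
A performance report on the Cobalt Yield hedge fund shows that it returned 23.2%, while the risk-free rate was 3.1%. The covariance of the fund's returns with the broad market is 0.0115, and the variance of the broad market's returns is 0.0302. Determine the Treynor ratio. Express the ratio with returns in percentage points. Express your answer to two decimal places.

β = Cov / Var = 0.0115 / 0.0302 = 0.3808
Treynor = (Rp − Rf) / β = (23.2% − 3.1%) / 0.3808 = 20.10 / 0.3808 = 52.7836

52.78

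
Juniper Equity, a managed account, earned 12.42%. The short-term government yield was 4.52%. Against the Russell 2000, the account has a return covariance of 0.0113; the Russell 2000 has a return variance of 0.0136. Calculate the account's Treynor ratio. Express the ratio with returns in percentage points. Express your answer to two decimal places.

9.51

β = Cov / Var = 0.0113 / 0.0136 = 0.8309
Treynor = (Rp − Rf) / β = (12.42% − 4.52%) / 0.8309 = 7.90 / 0.8309 = 9.5078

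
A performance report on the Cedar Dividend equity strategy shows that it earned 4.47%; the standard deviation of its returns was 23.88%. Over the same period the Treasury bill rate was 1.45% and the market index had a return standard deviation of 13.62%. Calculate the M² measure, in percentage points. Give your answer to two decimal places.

Sharpe = (Rp − Rf) / σp = (4.47% − 1.45%) / 23.88% = 0.1265
M² = Rf + Sharpe × σm = 1.45% + 0.1265 × 13.62% = 3.1729%

3.17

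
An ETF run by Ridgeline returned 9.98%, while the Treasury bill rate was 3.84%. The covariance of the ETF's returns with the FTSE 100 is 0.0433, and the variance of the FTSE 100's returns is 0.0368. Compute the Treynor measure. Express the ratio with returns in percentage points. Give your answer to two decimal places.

5.22

β = Cov / Var = 0.0433 / 0.0368 = 1.1766
Treynor = (Rp − Rf) / β = (9.98% − 3.84%) / 1.1766 = 6.14 / 1.1766 = 5.2184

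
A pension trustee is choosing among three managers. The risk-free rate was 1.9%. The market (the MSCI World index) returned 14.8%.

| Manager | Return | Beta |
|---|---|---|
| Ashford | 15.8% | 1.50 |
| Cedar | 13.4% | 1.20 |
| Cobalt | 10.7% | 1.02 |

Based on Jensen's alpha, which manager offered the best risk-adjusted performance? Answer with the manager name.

Cedar

Ashford: α = 15.8% − [1.9% + 1.50 × (14.8% − 1.9%)] = -5.450
Cedar: α = 13.4% − [1.9% + 1.20 × (14.8% − 1.9%)] = -3.980
Cobalt: α = 10.7% − [1.9% + 1.02 × (14.8% − 1.9%)] = -4.358
Highest: Cedar (-3.980).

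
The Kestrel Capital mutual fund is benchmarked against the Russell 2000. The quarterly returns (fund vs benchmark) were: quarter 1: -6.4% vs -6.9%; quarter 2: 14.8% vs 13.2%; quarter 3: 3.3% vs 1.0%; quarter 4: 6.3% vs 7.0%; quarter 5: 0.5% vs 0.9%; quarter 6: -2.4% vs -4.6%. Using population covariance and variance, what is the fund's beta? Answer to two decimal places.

0.98

r̄p = 2.6833%,  r̄m = 1.7667%
Cov = Σ(rp − r̄p)(rm − r̄m) / 6 = 44.9944
Var(rm) = Σ(rm − r̄m)² / 6 = 45.8489
β = Cov / Var = 44.9944 / 45.8489 = 0.9814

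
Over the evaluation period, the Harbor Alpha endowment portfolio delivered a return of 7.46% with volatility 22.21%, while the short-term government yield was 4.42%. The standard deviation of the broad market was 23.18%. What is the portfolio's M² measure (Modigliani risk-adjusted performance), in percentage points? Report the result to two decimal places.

Sharpe = (Rp − Rf) / σp = (7.46% − 4.42%) / 22.21% = 0.1369
M² = Rf + Sharpe × σm = 4.42% + 0.1369 × 23.18% = 7.5933%

7.59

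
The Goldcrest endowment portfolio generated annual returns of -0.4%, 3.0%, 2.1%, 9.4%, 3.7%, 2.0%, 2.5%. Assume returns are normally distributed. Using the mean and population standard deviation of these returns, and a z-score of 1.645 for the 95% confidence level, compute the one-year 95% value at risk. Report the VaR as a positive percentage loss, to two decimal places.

Mean return μ = 22.30 / 7 = 3.1857%
Σ(r − μ)² = (-0.4 − 3.1857)² + (3 − 3.1857)² + … = 54.8286
population σ = √(54.8286 / 7) = √7.8327 = 2.7987%
VaR = −(μ − z·σ) = −(3.1857 − 1.645 × 2.7987) = −(-1.4182) = 1.4182%

1.42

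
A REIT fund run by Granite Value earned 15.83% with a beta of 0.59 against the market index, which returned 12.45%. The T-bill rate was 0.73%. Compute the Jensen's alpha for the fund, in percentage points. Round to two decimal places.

CAPM expected return = Rf + β(Rm − Rf) = 0.73% + 0.59 × (12.45% − 0.73%) = 0.73 + 0.59 × 11.72 = 7.6448%
Jensen's α = Rp − E[R] = 15.83% − 7.6448% = 8.1852

8.19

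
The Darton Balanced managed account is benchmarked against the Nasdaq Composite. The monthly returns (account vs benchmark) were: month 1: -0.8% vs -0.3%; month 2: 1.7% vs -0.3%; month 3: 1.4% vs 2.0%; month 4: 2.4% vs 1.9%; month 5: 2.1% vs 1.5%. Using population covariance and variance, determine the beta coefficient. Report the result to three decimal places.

0.683

r̄p = 1.3600%,  r̄m = 0.9600%
Cov = Σ(rp − r̄p)(rm − r̄m) / 5 = 0.7424
Var(rm) = Σ(rm − r̄m)² / 5 = 1.0864
β = Cov / Var = 0.7424 / 1.0864 = 0.6834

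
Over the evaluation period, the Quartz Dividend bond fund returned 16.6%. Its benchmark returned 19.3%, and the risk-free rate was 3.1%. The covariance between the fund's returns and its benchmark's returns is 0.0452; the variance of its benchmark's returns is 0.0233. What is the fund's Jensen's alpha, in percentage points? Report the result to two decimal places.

β = Cov / Var = 0.0452 / 0.0233 = 1.9399
E[R] = Rf + β(Rm − Rf) = 3.1% + 1.9399 × (19.3% − 3.1%) = 34.5264%
α = Rp − E[R] = 16.6% − 34.5264% = -17.9264

-17.93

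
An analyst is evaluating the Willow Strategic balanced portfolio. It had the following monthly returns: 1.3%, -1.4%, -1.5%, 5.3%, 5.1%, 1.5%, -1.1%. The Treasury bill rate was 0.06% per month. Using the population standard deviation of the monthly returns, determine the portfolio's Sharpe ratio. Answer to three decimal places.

μ = (1.3 − 1.4 − 1.5 + 5.3 + 5.1 + 1.5 − 1.1) / 7 = 1.3143%
Σ(r − μ)² = 51.3686; population σ = √(51.3686/7) = 2.7089%
Sharpe = (μ − rf) / σ = (1.3143 − 0.06) / 2.7089 = 1.2543 / 2.7089 = 0.4630

0.463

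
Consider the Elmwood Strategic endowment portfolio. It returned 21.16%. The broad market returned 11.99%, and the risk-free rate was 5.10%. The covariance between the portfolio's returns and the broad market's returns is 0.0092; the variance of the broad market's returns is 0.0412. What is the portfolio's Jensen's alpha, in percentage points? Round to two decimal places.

14.52

β = Cov / Var = 0.0092 / 0.0412 = 0.2233
E[R] = Rf + β(Rm − Rf) = 5.10% + 0.2233 × (11.99% − 5.10%) = 6.6385%
α = Rp − E[R] = 21.16% − 6.6385% = 14.5215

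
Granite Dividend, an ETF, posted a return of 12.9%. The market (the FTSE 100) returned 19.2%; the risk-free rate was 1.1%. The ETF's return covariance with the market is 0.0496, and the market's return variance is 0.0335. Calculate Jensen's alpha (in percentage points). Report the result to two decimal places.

-15.00

β = Cov / Var = 0.0496 / 0.0335 = 1.4806
E[R] = Rf + β(Rm − Rf) = 1.1% + 1.4806 × (19.2% − 1.1%) = 27.8989%
α = Rp − E[R] = 12.9% − 27.8989% = -14.9989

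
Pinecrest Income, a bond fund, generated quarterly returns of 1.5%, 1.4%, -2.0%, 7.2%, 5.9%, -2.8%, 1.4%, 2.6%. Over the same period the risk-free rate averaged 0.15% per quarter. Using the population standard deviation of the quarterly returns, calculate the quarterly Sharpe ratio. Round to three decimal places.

μ = (1.5 + 1.4 − 2 + 7.2 + 5.9 − 2.8 + 1.4 + 2.6) / 8 = 15.20 / 8 = 1.9000%
Σ(r − μ)² = (1.5 − 1.9000)² + (1.4 − 1.9000)² + (-2 − 1.9000)² + … = 82.5400
σ = √[82.5400 / 8] = 3.2121%
Sharpe = (μ − rf) / σ = (1.9000 − 0.15) / 3.2121 = 1.7500 / 3.2121 = 0.5448

0.545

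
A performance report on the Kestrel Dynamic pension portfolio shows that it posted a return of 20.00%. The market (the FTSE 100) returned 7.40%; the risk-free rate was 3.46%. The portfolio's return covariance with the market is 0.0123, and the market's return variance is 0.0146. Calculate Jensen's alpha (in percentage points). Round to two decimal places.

β = Cov / Var = 0.0123 / 0.0146 = 0.8425
E[R] = Rf + β(Rm − Rf) = 3.46% + 0.8425 × (7.40% − 3.46%) = 6.7795%
α = Rp − E[R] = 20.00% − 6.7795% = 13.2205

13.22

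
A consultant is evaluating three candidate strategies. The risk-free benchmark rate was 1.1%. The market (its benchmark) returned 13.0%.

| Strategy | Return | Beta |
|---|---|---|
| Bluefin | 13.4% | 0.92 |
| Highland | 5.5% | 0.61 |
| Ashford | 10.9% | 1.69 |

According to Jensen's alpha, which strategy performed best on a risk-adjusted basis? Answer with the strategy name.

Bluefin

Bluefin: α = 13.4% − [1.1% + 0.92 × (13.0% − 1.1%)] = 1.352
Highland: α = 5.5% − [1.1% + 0.61 × (13.0% − 1.1%)] = -2.859
Ashford: α = 10.9% − [1.1% + 1.69 × (13.0% − 1.1%)] = -10.311
Highest: Bluefin (1.352).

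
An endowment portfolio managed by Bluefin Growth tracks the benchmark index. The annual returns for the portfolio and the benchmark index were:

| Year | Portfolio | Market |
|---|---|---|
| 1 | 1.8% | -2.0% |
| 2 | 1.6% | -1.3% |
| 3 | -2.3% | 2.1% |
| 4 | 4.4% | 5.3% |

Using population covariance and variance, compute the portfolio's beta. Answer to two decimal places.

0.21

r̄p = 1.3750%,  r̄m = 1.0250%
Cov = Σ(rp − r̄p)(rm − r̄m) / 4 = 1.7931
Var(rm) = Σ(rm − r̄m)² / 4 = 8.4969
β = Cov / Var = 1.7931 / 8.4969 = 0.2110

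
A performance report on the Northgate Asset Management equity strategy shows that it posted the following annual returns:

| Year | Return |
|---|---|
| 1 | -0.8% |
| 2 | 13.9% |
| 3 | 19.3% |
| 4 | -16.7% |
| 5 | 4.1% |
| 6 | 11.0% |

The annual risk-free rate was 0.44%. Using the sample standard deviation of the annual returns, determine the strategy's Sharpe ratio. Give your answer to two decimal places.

0.37

r̄ = (-0.8 + 13.9 + 19.3 − 16.7 + 4.1 + 11) / 6 = 30.80 / 6 = 5.1333%
Σ(r − r̄)² = (-0.8 − 5.1333)² + (13.9 − 5.1333)² + (19.3 − 5.1333)² + … = 824.9333
sample σ = √(824.9333 / 5) = √164.9867 = 12.8447%
Sharpe = (r̄ − rf) / σ = (5.1333 − 0.44) / 12.8447 = 4.6933 / 12.8447 = 0.3654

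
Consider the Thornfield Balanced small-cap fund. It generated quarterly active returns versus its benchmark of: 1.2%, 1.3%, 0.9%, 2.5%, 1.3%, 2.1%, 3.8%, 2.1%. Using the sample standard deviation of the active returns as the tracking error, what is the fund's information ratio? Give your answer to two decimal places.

Mean return μ = 15.20 / 8 = 1.9000%
Σ(r − μ)² = 6.2600; sample σ = √(6.2600/7) = 0.9457%
IR = μ / tracking error = 1.9000 / 0.9457 = 2.0091

2.01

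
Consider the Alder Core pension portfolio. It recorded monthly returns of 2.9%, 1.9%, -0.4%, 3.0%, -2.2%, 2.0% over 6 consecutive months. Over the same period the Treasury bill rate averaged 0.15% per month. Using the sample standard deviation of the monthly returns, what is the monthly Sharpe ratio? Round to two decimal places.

0.51

r̄ = (2.9 + 1.9 − 0.4 + 3 − 2.2 + 2) / 6 = 7.20 / 6 = 1.2000%
Σ(r − r̄)² = (2.9 − 1.2000)² + (1.9 − 1.2000)² + (-0.4 − 1.2000)² + … = 21.3800
σ = √[21.3800 / 5] = 2.0678%
Sharpe = (r̄ − rf) / σ = (1.2000 − 0.15) / 2.0678 = 1.0500 / 2.0678 = 0.5078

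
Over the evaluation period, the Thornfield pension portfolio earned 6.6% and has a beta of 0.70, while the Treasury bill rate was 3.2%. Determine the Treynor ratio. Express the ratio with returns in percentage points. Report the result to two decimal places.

4.86

Treynor = (Rp − Rf) / β = (6.6% − 3.2%) / 0.70 = 3.40 / 0.70 = 4.8571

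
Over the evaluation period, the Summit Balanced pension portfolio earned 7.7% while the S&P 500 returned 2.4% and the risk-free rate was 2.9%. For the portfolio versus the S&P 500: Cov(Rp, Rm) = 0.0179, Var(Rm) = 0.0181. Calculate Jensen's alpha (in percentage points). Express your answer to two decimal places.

β = Cov / Var = 0.0179 / 0.0181 = 0.9890
E[R] = Rf + β(Rm − Rf) = 2.9% + 0.9890 × (2.4% − 2.9%) = 2.4055%
α = Rp − E[R] = 7.7% − 2.4055% = 5.2945

5.29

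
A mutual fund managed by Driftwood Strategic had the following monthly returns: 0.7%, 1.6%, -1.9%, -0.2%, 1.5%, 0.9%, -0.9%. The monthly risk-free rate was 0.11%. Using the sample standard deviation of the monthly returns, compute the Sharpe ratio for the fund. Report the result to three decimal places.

0.102

r̄ = (0.7 + 1.6 − 1.9 − 0.2 + 1.5 + 0.9 − 0.9) / 7 = 1.70 / 7 = 0.2429%
Sample std dev = √[10.1571 / 6] = 1.3011%
Sharpe = (r̄ − rf) / σ = (0.2429 − 0.11) / 1.3011 = 0.1329 / 1.3011 = 0.1021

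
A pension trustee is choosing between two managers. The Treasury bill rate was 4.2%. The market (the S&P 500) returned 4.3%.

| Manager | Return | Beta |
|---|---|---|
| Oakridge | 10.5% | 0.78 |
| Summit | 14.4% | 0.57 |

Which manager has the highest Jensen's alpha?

Oakridge: α = 10.5% − [4.2% + 0.78 × (4.3% − 4.2%)] = 6.222
Summit: α = 14.4% − [4.2% + 0.57 × (4.3% − 4.2%)] = 10.143
Highest: Summit (10.143).

Summit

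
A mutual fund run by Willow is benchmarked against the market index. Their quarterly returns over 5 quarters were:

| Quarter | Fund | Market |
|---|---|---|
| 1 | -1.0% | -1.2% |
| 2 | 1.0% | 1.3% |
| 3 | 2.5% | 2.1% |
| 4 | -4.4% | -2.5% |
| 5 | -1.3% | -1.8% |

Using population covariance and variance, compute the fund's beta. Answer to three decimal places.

1.223

r̄p = -0.6400%,  r̄m = -0.4200%
Cov = Σ(rp − r̄p)(rm − r̄m) / 5 = 3.9492
Var(rm) = Σ(rm − r̄m)² / 5 = 3.2296
β = Cov / Var = 3.9492 / 3.2296 = 1.2228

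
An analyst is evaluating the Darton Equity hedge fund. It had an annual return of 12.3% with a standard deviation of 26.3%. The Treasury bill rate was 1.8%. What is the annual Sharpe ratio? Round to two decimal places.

0.40

Sharpe = (Rp − Rf) / σp = (12.3% − 1.8%) / 26.3% = 10.50% / 26.3% = 0.3992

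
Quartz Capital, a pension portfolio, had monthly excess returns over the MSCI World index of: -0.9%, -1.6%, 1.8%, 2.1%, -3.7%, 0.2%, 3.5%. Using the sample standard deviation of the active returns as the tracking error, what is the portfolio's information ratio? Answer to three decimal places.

0.081

Mean return μ = 1.40 / 7 = 0.2000%
Σ(r − μ)² = 36.7200; sample σ = √(36.7200/6) = 2.4739%
IR = μ / tracking error = 0.2000 / 2.4739 = 0.0808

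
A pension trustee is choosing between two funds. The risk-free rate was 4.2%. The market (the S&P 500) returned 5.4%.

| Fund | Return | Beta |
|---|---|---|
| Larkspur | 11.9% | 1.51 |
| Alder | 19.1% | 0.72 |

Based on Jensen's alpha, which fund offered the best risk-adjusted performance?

Larkspur: α = 11.9% − [4.2% + 1.51 × (5.4% − 4.2%)] = 5.888
Alder: α = 19.1% − [4.2% + 0.72 × (5.4% − 4.2%)] = 14.036
Highest: Alder (14.036).

Alder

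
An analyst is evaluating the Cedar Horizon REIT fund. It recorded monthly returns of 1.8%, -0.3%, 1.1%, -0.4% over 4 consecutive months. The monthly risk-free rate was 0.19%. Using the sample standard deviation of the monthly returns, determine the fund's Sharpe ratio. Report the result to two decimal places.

μ = (1.8 − 0.3 + 1.1 − 0.4) / 4 = 0.5500%
Sample σ = √[Σ(r − μ)² / 3] = √[3.4900 / 3] = √1.1633 = 1.0786%
Sharpe = (μ − rf) / σ = (0.5500 − 0.19) / 1.0786 = 0.3600 / 1.0786 = 0.3338

0.33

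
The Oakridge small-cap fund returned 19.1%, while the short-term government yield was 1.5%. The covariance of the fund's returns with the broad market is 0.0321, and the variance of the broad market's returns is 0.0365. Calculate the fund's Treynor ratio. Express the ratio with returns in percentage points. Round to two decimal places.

20.01

β = Cov / Var = 0.0321 / 0.0365 = 0.8795
Treynor = (Rp − Rf) / β = (19.1% − 1.5%) / 0.8795 = 17.60 / 0.8795 = 20.0114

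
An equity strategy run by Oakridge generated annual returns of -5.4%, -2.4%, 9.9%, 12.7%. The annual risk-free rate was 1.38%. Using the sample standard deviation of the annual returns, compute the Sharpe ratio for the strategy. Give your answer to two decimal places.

Mean return r̄ = 14.80 / 4 = 3.7000%
Sample std dev = √[239.4600 / 3] = 8.9342%
Sharpe = (r̄ − rf) / σ = (3.7000 − 1.38) / 8.9342 = 2.3200 / 8.9342 = 0.2597

0.26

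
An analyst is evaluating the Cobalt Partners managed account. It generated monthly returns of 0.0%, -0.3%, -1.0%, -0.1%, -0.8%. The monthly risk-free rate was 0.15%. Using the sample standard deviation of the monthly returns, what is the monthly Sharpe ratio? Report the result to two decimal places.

-1.34

Mean return r̄ = -2.20 / 5 = -0.4400%
Sample σ = √[Σ(r − r̄)² / 4] = √[0.7720 / 4] = √0.1930 = 0.4393%
Sharpe = (r̄ − rf) / σ = (-0.4400 − 0.15) / 0.4393 = -0.5900 / 0.4393 = -1.3430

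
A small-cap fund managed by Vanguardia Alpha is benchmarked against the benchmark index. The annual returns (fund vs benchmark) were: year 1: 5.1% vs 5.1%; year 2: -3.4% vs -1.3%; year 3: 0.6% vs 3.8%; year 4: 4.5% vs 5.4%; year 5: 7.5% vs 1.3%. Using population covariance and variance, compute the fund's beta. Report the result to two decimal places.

r̄p = 2.8600%,  r̄m = 2.8600%
Cov = Σ(rp − r̄p)(rm − r̄m) / 5 = 5.1724
Var(rm) = Σ(rm − r̄m)² / 5 = 6.4184
β = Cov / Var = 5.1724 / 6.4184 = 0.8059

0.81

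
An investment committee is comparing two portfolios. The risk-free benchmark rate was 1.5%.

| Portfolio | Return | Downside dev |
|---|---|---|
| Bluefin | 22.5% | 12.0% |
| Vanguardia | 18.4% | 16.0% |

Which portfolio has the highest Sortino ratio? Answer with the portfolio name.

Bluefin

Bluefin: Sortino ratio = (22.5% − 1.5%) / 12.0% = 1.750
Vanguardia: Sortino ratio = (18.4% − 1.5%) / 16.0% = 1.056
Highest: Bluefin (1.750).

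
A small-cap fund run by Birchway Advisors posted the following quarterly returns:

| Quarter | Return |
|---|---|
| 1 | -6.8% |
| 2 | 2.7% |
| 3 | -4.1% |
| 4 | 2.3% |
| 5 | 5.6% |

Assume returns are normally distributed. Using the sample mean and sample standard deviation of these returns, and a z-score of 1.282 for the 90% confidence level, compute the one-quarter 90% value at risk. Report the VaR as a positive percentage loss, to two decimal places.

6.69

r̄ = (-6.8 + 2.7 − 4.1 + 2.3 + 5.6) / 5 = -0.30 / 5 = -0.0600%
Sample σ = √[Σ(r − r̄)² / 4] = √[106.9720 / 4] = √26.7430 = 5.1714%
VaR = −(r̄ − z·σ) = −(-0.0600 − 1.282 × 5.1714) = −(-6.6897) = 6.6897%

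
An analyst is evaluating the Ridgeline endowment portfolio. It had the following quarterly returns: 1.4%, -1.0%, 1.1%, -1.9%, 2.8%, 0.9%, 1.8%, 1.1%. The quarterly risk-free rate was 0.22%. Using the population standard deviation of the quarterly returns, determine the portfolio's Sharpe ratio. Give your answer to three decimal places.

Mean return μ = 6.20 / 8 = 0.7750%
Σ(r − μ)² = 16.0750; population σ = √(16.0750/8) = 1.4175%
Sharpe = (μ − rf) / σ = (0.7750 − 0.22) / 1.4175 = 0.5550 / 1.4175 = 0.3915

0.392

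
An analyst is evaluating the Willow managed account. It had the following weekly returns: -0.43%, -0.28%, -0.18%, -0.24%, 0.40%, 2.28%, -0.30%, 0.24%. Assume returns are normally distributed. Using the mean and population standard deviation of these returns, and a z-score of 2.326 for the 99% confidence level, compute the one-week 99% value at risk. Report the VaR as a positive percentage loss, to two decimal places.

r̄ = (-0.43 − 0.28 − 0.18 − 0.24 + 0.4 + 2.28 − 0.3 + 0.24) / 8 = 1.490 / 8 = 0.1863%
Σ(r − r̄)² = (-0.43 − 0.1863)² + (-0.28 − 0.1863)² + … = 5.5818
population σ = √(5.5818 / 8) = √0.6977 = 0.8353%
VaR = −(r̄ − z·σ) = −(0.1863 − 2.326 × 0.8353) = −(-1.7566) = 1.7566%

1.76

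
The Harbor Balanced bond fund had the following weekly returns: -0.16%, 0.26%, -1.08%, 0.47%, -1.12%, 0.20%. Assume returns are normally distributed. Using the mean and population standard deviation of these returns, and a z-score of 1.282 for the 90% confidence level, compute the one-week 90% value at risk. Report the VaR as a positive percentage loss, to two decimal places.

1.05

μ = (-0.16 + 0.26 − 1.08 + 0.47 − 1.12 + 0.2) / 6 = -0.2383%
Σ(r − μ)² = 2.4341; population σ = √(2.4341/6) = 0.6369%
VaR = −(μ − z·σ) = −(-0.2383 − 1.282 × 0.6369) = −(-1.0548) = 1.0548%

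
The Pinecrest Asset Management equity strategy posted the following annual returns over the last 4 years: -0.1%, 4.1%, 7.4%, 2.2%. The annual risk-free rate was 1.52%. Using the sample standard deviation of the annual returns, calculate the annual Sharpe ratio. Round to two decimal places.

μ = (-0.1 + 4.1 + 7.4 + 2.2) / 4 = 13.60 / 4 = 3.4000%
Sample σ = √[Σ(r − μ)² / 3] = √[30.1800 / 3] = √10.0600 = 3.1718%
Sharpe = (μ − rf) / σ = (3.4000 − 1.52) / 3.1718 = 1.8800 / 3.1718 = 0.5927

0.59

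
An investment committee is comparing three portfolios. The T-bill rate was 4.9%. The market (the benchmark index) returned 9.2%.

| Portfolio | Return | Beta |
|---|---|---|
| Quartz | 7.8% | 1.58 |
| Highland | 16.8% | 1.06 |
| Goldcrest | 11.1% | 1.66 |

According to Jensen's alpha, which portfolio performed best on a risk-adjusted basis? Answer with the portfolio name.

Quartz: α = 7.8% − [4.9% + 1.58 × (9.2% − 4.9%)] = -3.894
Highland: α = 16.8% − [4.9% + 1.06 × (9.2% − 4.9%)] = 7.342
Goldcrest: α = 11.1% − [4.9% + 1.66 × (9.2% − 4.9%)] = -0.938
Highest: Highland (7.342).

Highland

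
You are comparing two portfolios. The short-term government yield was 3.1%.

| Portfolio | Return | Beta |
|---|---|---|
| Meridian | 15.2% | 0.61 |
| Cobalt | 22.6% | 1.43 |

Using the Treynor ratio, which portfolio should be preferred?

Meridian

Meridian: Treynor = (15.2% − 3.1%) / 0.61 = 19.836
Cobalt: Treynor = (22.6% − 3.1%) / 1.43 = 13.636
Highest: Meridian (19.836).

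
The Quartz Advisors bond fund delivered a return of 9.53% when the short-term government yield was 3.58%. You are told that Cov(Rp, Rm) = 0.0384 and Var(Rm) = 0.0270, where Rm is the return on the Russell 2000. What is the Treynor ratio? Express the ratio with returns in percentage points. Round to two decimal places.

β = Cov / Var = 0.0384 / 0.0270 = 1.4222
Treynor = (Rp − Rf) / β = (9.53% − 3.58%) / 1.4222 = 5.95 / 1.4222 = 4.1837

4.18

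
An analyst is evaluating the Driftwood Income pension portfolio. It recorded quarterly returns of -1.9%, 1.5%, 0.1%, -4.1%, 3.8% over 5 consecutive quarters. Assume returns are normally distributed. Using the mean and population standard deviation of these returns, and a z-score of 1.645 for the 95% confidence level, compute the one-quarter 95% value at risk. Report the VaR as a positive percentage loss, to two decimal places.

4.60

Mean return r̄ = -0.60 / 5 = -0.1200%
Population std dev = √[37.0480 / 5] = 2.7221%
VaR = −(r̄ − z·σ) = −(-0.1200 − 1.645 × 2.7221) = −(-4.5979) = 4.5979%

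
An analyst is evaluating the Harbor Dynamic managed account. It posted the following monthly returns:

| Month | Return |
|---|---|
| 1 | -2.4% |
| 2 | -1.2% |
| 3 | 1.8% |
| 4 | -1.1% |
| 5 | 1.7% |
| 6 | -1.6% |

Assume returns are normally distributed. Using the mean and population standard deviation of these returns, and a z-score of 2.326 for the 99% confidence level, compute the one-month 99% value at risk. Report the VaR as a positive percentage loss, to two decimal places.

Mean return μ = -2.80 / 6 = -0.4667%
Σ(r − μ)² = (-2.4 − (-0.4667))² + (-1.2 − (-0.4667))² + (1.8 − (-0.4667))² + … = 15.7933
σ = √[15.7933 / 6] = 1.6224%
VaR = −(μ − z·σ) = −(-0.4667 − 2.326 × 1.6224) = −(-4.2404) = 4.2404%

4.24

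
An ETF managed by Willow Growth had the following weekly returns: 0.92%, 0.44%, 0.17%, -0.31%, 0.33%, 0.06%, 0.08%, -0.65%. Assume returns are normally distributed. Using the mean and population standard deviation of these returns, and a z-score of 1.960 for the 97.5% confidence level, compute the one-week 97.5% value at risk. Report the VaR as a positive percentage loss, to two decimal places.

r̄ = (0.92 + 0.44 + 0.17 − 0.31 + 0.33 + 0.06 + 0.08 − 0.65) / 8 = 1.040 / 8 = 0.1300%
Σ(r − r̄)² = 1.5712; population σ = √(1.5712/8) = 0.4432%
VaR = −(r̄ − z·σ) = −(0.1300 − 1.960 × 0.4432) = −(-0.7387) = 0.7387%

0.74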